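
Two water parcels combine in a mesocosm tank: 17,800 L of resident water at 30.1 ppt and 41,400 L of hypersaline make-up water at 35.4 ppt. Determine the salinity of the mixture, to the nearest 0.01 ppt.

Weighted by volume,
salt = 17,800×30.1 + 41,400×35.4 = 535,780 + 1,465,560 = 2,001,340
volume = 17,800 + 41,400 = 59,200 L
S = 2,001,340 / 59,200 = 33.8064 ppt

33.81 ppt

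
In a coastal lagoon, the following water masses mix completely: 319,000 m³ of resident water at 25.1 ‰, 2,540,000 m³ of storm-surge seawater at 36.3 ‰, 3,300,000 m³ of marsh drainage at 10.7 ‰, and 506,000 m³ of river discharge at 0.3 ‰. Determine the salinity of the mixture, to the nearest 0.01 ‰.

Salt balance:
salt = 319,000×25.1 + 2,540,000×36.3 + 3,300,000×10.7 + 506,000×0.3 = 8,006,900 + 92,202,000 + 35,310,000 + 151,800 = 135,670,700
volume = 319,000 + 2,540,000 + 3,300,000 + 506,000 = 6,665,000 m³
S = 135,670,700 / 6,665,000 = 20.3557 ‰

20.36 ‰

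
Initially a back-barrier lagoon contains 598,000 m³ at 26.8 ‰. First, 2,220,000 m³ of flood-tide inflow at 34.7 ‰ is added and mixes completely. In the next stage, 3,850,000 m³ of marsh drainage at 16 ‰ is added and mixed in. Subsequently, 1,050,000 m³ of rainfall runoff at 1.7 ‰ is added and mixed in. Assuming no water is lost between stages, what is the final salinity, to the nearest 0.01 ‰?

20.27 ‰

By conservation of dissolved salt,
Initial salt = 598,000×26.8 = 16,026,400
After stage 1: salt = 16,026,400 + 2,220,000×34.7 = 93,060,400; volume = 2,818,000 m³; S = 33.024 ‰
After stage 2: salt = 93,060,400 + 3,850,000×16 = 154,660,400; volume = 6,668,000 m³; S = 23.194 ‰
After stage 3: salt = 154,660,400 + 1,050,000×1.7 = 156,445,400; volume = 7,718,000 m³
S = 156,445,400 / 7,718,000 = 20.2702 ‰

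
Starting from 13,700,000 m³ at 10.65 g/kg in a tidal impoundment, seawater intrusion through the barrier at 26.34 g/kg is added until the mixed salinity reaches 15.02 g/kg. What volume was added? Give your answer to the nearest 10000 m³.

5290000 m³

Salt balance: 13,700,000×10.65 + V×26.34 = (13,700,000+V)×15.02
145,905,000 + 26.34V = 205,774,000 + 15.02V
59,869,000 = 11.32V
V = 5,288,780.92 m³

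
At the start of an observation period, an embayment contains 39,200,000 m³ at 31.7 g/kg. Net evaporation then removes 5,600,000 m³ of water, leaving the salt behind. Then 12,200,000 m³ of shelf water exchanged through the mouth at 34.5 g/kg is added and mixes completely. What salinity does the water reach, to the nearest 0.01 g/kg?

36.32 g/kg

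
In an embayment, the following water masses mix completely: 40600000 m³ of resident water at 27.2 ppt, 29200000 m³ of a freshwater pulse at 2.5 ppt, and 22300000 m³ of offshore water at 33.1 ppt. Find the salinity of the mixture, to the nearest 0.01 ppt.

20.80 ppt

Conserving salt mass:
salt = 40,600,000×27.2 + 29,200,000×2.5 + 22,300,000×33.1 = 1,104,320,000 + 73,000,000 + 738,130,000 = 1,915,450,000
volume = 40,600,000 + 29,200,000 + 22,300,000 = 92,100,000 m³
S = 1,915,450,000 / 92,100,000 = 20.7975 ppt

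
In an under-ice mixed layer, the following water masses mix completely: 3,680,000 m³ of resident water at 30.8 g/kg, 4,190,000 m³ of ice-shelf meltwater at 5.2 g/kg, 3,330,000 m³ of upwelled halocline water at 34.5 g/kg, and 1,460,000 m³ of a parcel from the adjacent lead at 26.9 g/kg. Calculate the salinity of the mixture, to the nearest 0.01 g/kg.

22.85 g/kg

Salt balance:
salt = 3,680,000×30.8 + 4,190,000×5.2 + 3,330,000×34.5 + 1,460,000×26.9 = 113,344,000 + 21,788,000 + 114,885,000 + 39,274,000 = 289,291,000
volume = 3,680,000 + 4,190,000 + 3,330,000 + 1,460,000 = 12,660,000 m³
S = 289,291,000 / 12,660,000 = 22.8508 g/kg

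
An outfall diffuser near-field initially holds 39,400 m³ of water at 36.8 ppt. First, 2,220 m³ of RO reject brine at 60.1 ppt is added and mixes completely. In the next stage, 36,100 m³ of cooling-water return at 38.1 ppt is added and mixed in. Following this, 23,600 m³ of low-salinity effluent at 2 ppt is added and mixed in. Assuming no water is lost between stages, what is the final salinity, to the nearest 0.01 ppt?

29.67 ppt

Conserving salt mass:
Initial salt = 39,400×36.8 = 1,449,920
After stage 1: salt = 1,449,920 + 2,220×60.1 = 1,583,342; volume = 41,620 m³; S = 38.043 ppt
After stage 2: salt = 1,583,342 + 36,100×38.1 = 2,958,752; volume = 77,720 m³; S = 38.069 ppt
After stage 3: salt = 2,958,752 + 23,600×2 = 3,005,952; volume = 101,320 m³
S = 3,005,952 / 101,320 = 29.6679 ppt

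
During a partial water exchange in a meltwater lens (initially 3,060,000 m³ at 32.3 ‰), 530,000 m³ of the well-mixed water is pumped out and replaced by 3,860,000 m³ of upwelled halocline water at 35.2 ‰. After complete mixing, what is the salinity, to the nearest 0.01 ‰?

34.05 ‰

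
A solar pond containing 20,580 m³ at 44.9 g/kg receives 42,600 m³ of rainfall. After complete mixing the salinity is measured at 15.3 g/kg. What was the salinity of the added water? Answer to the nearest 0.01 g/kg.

1.00 g/kg

Salt balance: 20,580×44.9 + 42,600×S = 63,180×15.3
924,042 + 42,600·S = 966,654
S = (966,654 − 924,042) / 42,600 = 1.0003 g/kg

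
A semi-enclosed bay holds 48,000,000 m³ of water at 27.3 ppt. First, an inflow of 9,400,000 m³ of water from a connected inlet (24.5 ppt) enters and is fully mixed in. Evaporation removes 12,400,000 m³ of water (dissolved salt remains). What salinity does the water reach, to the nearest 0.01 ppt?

After mixing: salt = 48,000,000×27.3 + 9,400,000×24.5 = 1,540,700,000; volume = 57,400,000 m³
After evaporation: salt unchanged = 1,540,700,000; volume = 57,400,000 − 12,400,000 = 45,000,000 m³
S = 1,540,700,000 / 45,000,000 = 34.2378 ppt

34.24 ppt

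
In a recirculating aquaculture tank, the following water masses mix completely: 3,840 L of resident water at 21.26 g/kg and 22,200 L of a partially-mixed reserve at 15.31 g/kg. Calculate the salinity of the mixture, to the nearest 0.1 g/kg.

Weighted by volume,
salt = 3,840×21.26 + 22,200×15.31 = 81,638.4 + 339,882 = 421,520.4
volume = 3,840 + 22,200 = 26,040 L
S = 421,520.4 / 26,040 = 16.187 g/kg

16.2 g/kg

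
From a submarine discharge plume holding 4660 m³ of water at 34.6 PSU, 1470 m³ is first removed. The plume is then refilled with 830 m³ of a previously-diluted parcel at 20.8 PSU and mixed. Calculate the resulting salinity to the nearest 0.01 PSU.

31.75 PSU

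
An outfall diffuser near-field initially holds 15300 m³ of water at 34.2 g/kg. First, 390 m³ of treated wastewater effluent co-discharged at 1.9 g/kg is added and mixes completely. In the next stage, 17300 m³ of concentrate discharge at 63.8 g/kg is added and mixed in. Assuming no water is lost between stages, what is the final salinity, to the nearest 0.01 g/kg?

Mass of salt is conserved:
Initial salt = 15,300×34.2 = 523,260
After stage 1: salt = 523,260 + 390×1.9 = 524,001; volume = 15,690 m³; S = 33.397 g/kg
After stage 2: salt = 524,001 + 17,300×63.8 = 1,627,741; volume = 32,990 m³
S = 1,627,741 / 32,990 = 49.3404 g/kg

49.34 g/kg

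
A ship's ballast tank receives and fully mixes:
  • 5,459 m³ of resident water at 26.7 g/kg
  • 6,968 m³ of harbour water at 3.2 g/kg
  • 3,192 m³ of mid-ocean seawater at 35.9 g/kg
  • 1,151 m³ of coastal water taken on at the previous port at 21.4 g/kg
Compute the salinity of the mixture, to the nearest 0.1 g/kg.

18.3 g/kg

Conserving salt mass:
salt = 5,459×26.7 + 6,968×3.2 + 3,192×35.9 + 1,151×21.4 = 145,755.3 + 22,297.6 + 114,592.8 + 24,631.4 = 307,277.1
volume = 5,459 + 6,968 + 3,192 + 1,151 = 16,770 m³
S = 307,277.1 / 16,770 = 18.323 g/kg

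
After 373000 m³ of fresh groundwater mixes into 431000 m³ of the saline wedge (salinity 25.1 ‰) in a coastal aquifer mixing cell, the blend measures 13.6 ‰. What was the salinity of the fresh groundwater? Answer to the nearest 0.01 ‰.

0.31 ‰

Salt balance: 431,000×25.1 + 373,000×S = 804,000×13.6
10,818,100 + 373,000·S = 10,934,400
S = (10,934,400 − 10,818,100) / 373,000 = 0.3118 ‰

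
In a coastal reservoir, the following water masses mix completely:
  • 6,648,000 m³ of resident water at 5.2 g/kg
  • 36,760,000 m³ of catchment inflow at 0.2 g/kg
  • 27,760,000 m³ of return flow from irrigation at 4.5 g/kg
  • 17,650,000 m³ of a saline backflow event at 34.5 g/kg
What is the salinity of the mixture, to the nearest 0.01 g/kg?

8.73 g/kg

Mass of salt is conserved:
salt = 6,648,000×5.2 + 36,760,000×0.2 + 27,760,000×4.5 + 17,650,000×34.5 = 34,569,600 + 7,352,000 + 124,920,000 + 608,925,000 = 775,766,600
volume = 6,648,000 + 36,760,000 + 27,760,000 + 17,650,000 = 88,818,000 m³
S = 775,766,600 / 88,818,000 = 8.7343 g/kg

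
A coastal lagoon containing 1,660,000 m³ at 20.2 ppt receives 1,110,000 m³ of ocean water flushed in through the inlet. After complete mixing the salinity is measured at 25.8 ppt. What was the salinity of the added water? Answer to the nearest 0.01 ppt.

34.17 ppt

Salt balance: 1,660,000×20.2 + 1,110,000×S = 2,770,000×25.8
33,532,000 + 1,110,000·S = 71,466,000
S = (71,466,000 − 33,532,000) / 1,110,000 = 34.1748 ppt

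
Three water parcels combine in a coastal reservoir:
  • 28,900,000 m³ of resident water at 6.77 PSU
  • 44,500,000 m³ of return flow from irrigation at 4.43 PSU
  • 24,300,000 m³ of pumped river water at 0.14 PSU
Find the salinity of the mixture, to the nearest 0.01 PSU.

4.06 PSU

Weighted by volume,
salt = 28,900,000×6.77 + 44,500,000×4.43 + 24,300,000×0.14 = 195,653,000 + 197,135,000 + 3,402,000 = 396,190,000
volume = 28,900,000 + 44,500,000 + 24,300,000 = 97,700,000 m³
S = 396,190,000 / 97,700,000 = 4.0552 PSU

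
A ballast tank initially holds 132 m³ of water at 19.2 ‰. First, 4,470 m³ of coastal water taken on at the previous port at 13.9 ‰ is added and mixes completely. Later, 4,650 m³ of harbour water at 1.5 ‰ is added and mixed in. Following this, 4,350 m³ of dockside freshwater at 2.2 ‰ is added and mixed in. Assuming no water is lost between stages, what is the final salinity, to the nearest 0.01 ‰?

5.97 ‰

Weighted by volume,
Initial salt = 132×19.2 = 2,534.4
After stage 1: salt = 2,534.4 + 4,470×13.9 = 64,667.4; volume = 4,602 m³; S = 14.052 ‰
After stage 2: salt = 64,667.4 + 4,650×1.5 = 71,642.4; volume = 9,252 m³; S = 7.743 ‰
After stage 3: salt = 71,642.4 + 4,350×2.2 = 81,212.4; volume = 13,602 m³
S = 81,212.4 / 13,602 = 5.9706 ‰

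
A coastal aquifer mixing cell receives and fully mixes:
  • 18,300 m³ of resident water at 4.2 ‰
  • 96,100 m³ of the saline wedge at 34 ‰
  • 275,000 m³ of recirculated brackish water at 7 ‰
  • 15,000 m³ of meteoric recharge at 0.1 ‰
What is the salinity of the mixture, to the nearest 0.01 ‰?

13.03 ‰

Mass of salt is conserved:
salt = 18,300×4.2 + 96,100×34 + 275,000×7 + 15,000×0.1 = 76,860 + 3,267,400 + 1,925,000 + 1,500 = 5,270,760
volume = 18,300 + 96,100 + 275,000 + 15,000 = 404,400 m³
S = 5,270,760 / 404,400 = 13.0335 ‰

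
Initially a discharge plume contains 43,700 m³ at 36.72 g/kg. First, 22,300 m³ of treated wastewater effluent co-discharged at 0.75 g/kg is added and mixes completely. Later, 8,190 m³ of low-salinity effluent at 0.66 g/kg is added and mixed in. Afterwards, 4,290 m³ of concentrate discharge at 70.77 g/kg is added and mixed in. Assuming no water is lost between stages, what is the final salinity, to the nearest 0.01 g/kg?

24.60 g/kg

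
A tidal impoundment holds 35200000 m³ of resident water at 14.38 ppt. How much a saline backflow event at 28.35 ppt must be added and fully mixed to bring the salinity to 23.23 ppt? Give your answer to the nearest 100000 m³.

Salt balance: 35,200,000×14.38 + V×28.35 = (35,200,000+V)×23.23
506,176,000 + 28.35V = 817,696,000 + 23.23V
311,520,000 = 5.12V
V = 60,843,750 m³

60800000 m³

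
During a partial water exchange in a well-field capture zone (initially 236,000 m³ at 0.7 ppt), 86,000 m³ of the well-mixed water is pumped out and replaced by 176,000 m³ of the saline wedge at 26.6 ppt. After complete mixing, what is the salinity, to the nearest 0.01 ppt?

14.68 ppt

Remaining after removal: 150,000 m³ at 0.7 ppt (salt = 105,000)
After addition: salt = 105,000 + 176,000×26.6 = 4,786,600; volume = 326,000 m³
S = 4,786,600 / 326,000 = 14.6828 ppt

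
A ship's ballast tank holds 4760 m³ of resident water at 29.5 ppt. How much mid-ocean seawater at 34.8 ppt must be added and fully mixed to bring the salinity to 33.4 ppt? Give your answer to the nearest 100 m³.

13300 m³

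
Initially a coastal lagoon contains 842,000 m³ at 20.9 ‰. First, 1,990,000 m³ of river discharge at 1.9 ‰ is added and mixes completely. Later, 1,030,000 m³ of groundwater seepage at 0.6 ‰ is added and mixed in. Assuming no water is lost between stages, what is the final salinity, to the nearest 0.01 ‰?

Mass of salt is conserved:
Initial salt = 842,000×20.9 = 17,597,800
After stage 1: salt = 17,597,800 + 1,990,000×1.9 = 21,378,800; volume = 2,832,000 m³; S = 7.549 ‰
After stage 2: salt = 21,378,800 + 1,030,000×0.6 = 21,996,800; volume = 3,862,000 m³
S = 21,996,800 / 3,862,000 = 5.6957 ‰

5.70 ‰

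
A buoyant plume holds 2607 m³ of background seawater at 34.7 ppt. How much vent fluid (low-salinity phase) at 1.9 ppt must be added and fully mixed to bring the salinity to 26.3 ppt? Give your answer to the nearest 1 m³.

897 m³

Salt balance: 2,607×34.7 + V×1.9 = (2,607+V)×26.3
90,462.9 + 1.9V = 68,564.1 + 26.3V
21,898.8 = 24.4V
V = 897.49 m³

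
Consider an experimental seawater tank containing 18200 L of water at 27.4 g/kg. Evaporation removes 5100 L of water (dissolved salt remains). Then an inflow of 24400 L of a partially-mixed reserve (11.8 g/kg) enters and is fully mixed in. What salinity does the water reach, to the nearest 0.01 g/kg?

20.98 g/kg

After evaporation: salt = 18,200×27.4 = 498,680; volume = 18,200 − 5,100 = 13,100 L
After mixing: salt = 498,680 + 24,400×11.8 = 786,600; volume = 13,100 + 24,400 = 37,500 L
S = 786,600 / 37,500 = 20.976 g/kg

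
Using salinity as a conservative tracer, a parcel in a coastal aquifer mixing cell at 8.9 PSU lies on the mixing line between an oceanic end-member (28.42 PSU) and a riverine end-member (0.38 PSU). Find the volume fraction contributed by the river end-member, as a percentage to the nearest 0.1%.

Let f be the freshwater fraction. Salt balance per unit volume:
f×0.38 + (1−f)×28.42 = 8.9
f = (28.42 − 8.9) / (28.42 − 0.38) = 19.52/28.04 = 0.6961

69.6%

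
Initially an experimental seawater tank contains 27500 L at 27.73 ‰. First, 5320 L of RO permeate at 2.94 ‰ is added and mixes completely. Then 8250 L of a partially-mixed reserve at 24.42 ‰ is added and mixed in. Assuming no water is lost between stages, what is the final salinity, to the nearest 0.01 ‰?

23.85 ‰

Total salt / total volume:
Initial salt = 27,500×27.73 = 762,575
After stage 1: salt = 762,575 + 5,320×2.94 = 778,215.8; volume = 32,820 L; S = 23.712 ‰
After stage 2: salt = 778,215.8 + 8,250×24.42 = 979,680.8; volume = 41,070 L
S = 979,680.8 / 41,070 = 23.8539 ‰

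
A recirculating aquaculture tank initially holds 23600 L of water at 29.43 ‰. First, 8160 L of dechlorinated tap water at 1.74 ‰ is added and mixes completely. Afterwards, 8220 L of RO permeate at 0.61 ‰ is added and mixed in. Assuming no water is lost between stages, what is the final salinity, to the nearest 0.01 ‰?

17.85 ‰

By conservation of dissolved salt,
Initial salt = 23,600×29.43 = 694,548
After stage 1: salt = 694,548 + 8,160×1.74 = 708,746.4; volume = 31,760 L; S = 22.316 ‰
After stage 2: salt = 708,746.4 + 8,220×0.61 = 713,760.6; volume = 39,980 L
S = 713,760.6 / 39,980 = 17.8529 ‰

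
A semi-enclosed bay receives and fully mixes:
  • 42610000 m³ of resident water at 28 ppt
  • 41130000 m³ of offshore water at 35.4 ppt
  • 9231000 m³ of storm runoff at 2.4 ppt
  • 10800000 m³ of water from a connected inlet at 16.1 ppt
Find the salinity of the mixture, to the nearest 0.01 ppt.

Total salt / total volume:
salt = 42,610,000×28 + 41,130,000×35.4 + 9,231,000×2.4 + 10,800,000×16.1 = 1,193,080,000 + 1,456,002,000 + 22,154,400 + 173,880,000 = 2,845,116,400
volume = 42,610,000 + 41,130,000 + 9,231,000 + 10,800,000 = 103,771,000 m³
S = 2,845,116,400 / 103,771,000 = 27.4173 ppt

27.42 ppt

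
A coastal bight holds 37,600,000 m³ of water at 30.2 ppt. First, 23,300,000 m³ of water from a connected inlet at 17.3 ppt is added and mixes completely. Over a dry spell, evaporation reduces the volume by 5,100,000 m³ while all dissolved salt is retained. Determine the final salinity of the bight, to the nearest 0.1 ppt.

After mixing: salt = 37,600,000×30.2 + 23,300,000×17.3 = 1,538,610,000; volume = 60,900,000 m³
After evaporation: salt unchanged = 1,538,610,000; volume = 60,900,000 − 5,100,000 = 55,800,000 m³
S = 1,538,610,000 / 55,800,000 = 27.5737 ppt

27.6 ppt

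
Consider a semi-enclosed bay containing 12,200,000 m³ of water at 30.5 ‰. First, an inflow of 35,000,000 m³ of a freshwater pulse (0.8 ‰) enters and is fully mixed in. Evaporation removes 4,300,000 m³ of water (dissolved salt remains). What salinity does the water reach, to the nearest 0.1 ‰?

After mixing: salt = 12,200,000×30.5 + 35,000,000×0.8 = 400,100,000; volume = 47,200,000 m³
After evaporation: salt unchanged = 400,100,000; volume = 47,200,000 − 4,300,000 = 42,900,000 m³
S = 400,100,000 / 42,900,000 = 9.3263 ‰

9.3 ‰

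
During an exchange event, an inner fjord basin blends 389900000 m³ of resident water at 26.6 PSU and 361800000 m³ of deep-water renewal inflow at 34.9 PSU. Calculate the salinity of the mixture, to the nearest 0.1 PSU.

Conserving salt mass:
salt = 389,900,000×26.6 + 361,800,000×34.9 = 10,371,340,000 + 12,626,820,000 = 22,998,160,000
volume = 389,900,000 + 361,800,000 = 751,700,000 m³
S = 22,998,160,000 / 751,700,000 = 30.595 PSU

30.6 PSU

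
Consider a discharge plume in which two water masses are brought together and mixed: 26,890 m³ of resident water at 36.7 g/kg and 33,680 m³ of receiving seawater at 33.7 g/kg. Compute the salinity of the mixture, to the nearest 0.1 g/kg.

Salt balance:
salt = 26,890×36.7 + 33,680×33.7 = 986,863 + 1,135,016 = 2,121,879
volume = 26,890 + 33,680 = 60,570 m³
S = 2,121,879 / 60,570 = 35.032 g/kg

35.0 g/kg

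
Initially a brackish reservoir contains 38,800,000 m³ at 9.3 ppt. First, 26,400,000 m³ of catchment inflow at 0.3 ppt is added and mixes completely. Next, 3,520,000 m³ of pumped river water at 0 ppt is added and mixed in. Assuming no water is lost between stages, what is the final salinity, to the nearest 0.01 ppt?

5.37 ppt

Weighted by volume,
Initial salt = 38,800,000×9.3 = 360,840,000
After stage 1: salt = 360,840,000 + 26,400,000×0.3 = 368,760,000; volume = 65,200,000 m³; S = 5.656 ppt
After stage 2: salt = 368,760,000 + 3,520,000×0 = 368,760,000; volume = 68,720,000 m³
S = 368,760,000 / 68,720,000 = 5.3661 ppt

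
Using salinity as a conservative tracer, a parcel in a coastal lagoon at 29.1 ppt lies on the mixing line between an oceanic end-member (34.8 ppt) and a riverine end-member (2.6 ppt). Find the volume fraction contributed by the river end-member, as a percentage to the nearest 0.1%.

17.7%

Let f be the freshwater fraction. Salt balance per unit volume:
f×2.6 + (1−f)×34.8 = 29.1
f = (34.8 − 29.1) / (34.8 − 2.6) = 5.7/32.2 = 0.177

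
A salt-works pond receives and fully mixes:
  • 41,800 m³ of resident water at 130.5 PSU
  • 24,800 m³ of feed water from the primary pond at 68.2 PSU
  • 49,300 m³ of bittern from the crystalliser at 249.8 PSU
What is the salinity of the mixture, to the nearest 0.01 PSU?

167.92 PSU

By conservation of dissolved salt,
salt = 41,800×130.5 + 24,800×68.2 + 49,300×249.8 = 5,454,900 + 1,691,360 + 12,315,140 = 19,461,400
volume = 41,800 + 24,800 + 49,300 = 115,900 m³
S = 19,461,400 / 115,900 = 167.9154 PSU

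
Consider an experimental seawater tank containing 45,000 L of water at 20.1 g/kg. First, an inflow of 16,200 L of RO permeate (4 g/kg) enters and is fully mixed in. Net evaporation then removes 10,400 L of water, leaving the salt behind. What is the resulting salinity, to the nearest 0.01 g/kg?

19.08 g/kg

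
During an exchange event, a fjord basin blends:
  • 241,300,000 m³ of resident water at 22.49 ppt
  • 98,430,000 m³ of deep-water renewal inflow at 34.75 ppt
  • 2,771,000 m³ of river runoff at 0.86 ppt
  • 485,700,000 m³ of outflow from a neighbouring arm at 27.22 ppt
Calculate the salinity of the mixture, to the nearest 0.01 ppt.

Total salt / total volume:
salt = 241,300,000×22.49 + 98,430,000×34.75 + 2,771,000×0.86 + 485,700,000×27.22 = 5,426,837,000 + 3,420,442,500 + 2,383,060 + 13,220,754,000 = 22,070,416,560
volume = 241,300,000 + 98,430,000 + 2,771,000 + 485,700,000 = 828,201,000 m³
S = 22,070,416,560 / 828,201,000 = 26.6486 ppt

26.65 ppt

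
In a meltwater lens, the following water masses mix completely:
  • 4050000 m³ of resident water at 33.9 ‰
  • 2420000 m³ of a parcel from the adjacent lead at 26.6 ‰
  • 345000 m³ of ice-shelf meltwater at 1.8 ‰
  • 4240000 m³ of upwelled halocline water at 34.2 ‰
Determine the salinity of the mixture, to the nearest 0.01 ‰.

Weighted by volume,
salt = 4,050,000×33.9 + 2,420,000×26.6 + 345,000×1.8 + 4,240,000×34.2 = 137,295,000 + 64,372,000 + 621,000 + 145,008,000 = 347,296,000
volume = 4,050,000 + 2,420,000 + 345,000 + 4,240,000 = 11,055,000 m³
S = 347,296,000 / 11,055,000 = 31.4153 ‰

31.42 ‰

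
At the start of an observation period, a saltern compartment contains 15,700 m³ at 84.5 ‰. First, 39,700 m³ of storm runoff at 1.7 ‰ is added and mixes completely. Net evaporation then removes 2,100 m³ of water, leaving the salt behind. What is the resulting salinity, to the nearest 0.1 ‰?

After mixing: salt = 15,700×84.5 + 39,700×1.7 = 1,394,140; volume = 55,400 m³
After evaporation: salt unchanged = 1,394,140; volume = 55,400 − 2,100 = 53,300 m³
S = 1,394,140 / 53,300 = 26.1565 ‰

26.2 ‰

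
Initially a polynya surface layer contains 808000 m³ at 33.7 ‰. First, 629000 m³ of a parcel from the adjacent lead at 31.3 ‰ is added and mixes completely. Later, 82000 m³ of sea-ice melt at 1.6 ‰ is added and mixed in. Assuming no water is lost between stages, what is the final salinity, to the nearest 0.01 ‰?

30.97 ‰

Conserving salt mass:
Initial salt = 808,000×33.7 = 27,229,600
After stage 1: salt = 27,229,600 + 629,000×31.3 = 46,917,300; volume = 1,437,000 m³; S = 32.649 ‰
After stage 2: salt = 46,917,300 + 82,000×1.6 = 47,048,500; volume = 1,519,000 m³
S = 47,048,500 / 1,519,000 = 30.9733 ‰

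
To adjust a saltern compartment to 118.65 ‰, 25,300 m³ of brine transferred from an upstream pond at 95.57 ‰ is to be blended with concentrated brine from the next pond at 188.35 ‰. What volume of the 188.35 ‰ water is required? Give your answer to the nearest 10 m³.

Salt balance: 25,300×95.57 + V×188.35 = (25,300+V)×118.65
2,417,921 + 188.35V = 3,001,845 + 118.65V
583,924 = 69.7V
V = 8,377.68 m³

8380 m³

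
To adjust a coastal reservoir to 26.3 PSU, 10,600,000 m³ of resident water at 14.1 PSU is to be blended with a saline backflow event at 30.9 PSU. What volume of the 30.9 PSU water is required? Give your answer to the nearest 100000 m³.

28100000 m³

Salt balance: 10,600,000×14.1 + V×30.9 = (10,600,000+V)×26.3
149,460,000 + 30.9V = 278,780,000 + 26.3V
129,320,000 = 4.6V
V = 28,113,043.48 m³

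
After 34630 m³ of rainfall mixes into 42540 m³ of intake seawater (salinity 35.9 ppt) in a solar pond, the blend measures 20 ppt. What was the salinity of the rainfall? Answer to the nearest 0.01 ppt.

Salt balance: 42,540×35.9 + 34,630×S = 77,170×20
1,527,186 + 34,630·S = 1,543,400
S = (1,543,400 − 1,527,186) / 34,630 = 0.4682 ppt

0.47 ppt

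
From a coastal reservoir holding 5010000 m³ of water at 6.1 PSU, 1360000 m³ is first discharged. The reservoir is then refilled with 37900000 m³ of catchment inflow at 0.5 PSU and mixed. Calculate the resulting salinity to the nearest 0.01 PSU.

0.99 PSU

Remaining after removal: 3,650,000 m³ at 6.1 PSU (salt = 22,265,000)
After addition: salt = 22,265,000 + 37,900,000×0.5 = 41,215,000; volume = 41,550,000 m³
S = 41,215,000 / 41,550,000 = 0.9919 PSU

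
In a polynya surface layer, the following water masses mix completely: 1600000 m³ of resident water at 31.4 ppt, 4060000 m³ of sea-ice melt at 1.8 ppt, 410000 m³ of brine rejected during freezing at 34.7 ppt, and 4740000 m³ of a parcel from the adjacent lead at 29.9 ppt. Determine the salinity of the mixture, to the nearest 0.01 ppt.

19.75 ppt

By conservation of dissolved salt,
salt = 1,600,000×31.4 + 4,060,000×1.8 + 410,000×34.7 + 4,740,000×29.9 = 50,240,000 + 7,308,000 + 14,227,000 + 141,726,000 = 213,501,000
volume = 1,600,000 + 4,060,000 + 410,000 + 4,740,000 = 10,810,000 m³
S = 213,501,000 / 10,810,000 = 19.7503 ppt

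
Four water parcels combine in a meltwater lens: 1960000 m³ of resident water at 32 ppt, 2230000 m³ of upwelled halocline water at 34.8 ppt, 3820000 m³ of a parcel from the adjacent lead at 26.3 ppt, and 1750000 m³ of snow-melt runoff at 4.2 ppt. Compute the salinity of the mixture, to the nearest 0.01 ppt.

25.42 ppt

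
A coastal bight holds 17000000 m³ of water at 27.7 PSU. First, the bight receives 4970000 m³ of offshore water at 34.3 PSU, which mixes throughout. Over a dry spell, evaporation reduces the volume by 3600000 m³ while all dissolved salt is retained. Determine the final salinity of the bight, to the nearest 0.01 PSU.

34.91 PSU

After mixing: salt = 17,000,000×27.7 + 4,970,000×34.3 = 641,371,000; volume = 21,970,000 m³
After evaporation: salt unchanged = 641,371,000; volume = 21,970,000 − 3,600,000 = 18,370,000 m³
S = 641,371,000 / 18,370,000 = 34.914 PSU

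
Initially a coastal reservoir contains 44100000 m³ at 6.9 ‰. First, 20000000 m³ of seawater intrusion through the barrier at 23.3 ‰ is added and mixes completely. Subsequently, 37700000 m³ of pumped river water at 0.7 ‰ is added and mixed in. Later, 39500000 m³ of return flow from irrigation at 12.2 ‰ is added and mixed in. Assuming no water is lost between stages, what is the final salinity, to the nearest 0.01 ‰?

By conservation of dissolved salt,
Initial salt = 44,100,000×6.9 = 304,290,000
After stage 1: salt = 304,290,000 + 20,000,000×23.3 = 770,290,000; volume = 64,100,000 m³; S = 12.017 ‰
After stage 2: salt = 770,290,000 + 37,700,000×0.7 = 796,680,000; volume = 101,800,000 m³; S = 7.826 ‰
After stage 3: salt = 796,680,000 + 39,500,000×12.2 = 1,278,580,000; volume = 141,300,000 m³
S = 1,278,580,000 / 141,300,000 = 9.0487 ‰

9.05 ‰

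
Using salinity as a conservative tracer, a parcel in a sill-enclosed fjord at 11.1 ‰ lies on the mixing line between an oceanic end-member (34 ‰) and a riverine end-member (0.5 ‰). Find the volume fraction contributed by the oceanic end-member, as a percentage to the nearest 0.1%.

31.6%

Let g be the oceanic fraction. Salt balance per unit volume:
g×34 + (1−g)×0.5 = 11.1
g = (11.1 − 0.5) / (34 − 0.5) = 10.6/33.5 = 0.3164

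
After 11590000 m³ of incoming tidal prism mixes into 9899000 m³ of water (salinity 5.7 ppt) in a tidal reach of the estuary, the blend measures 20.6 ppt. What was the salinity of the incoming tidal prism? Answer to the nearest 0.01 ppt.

33.33 ppt

Salt balance: 9,899,000×5.7 + 11,590,000×S = 21,489,000×20.6
56,424,300 + 11,590,000·S = 442,673,400
S = (442,673,400 − 56,424,300) / 11,590,000 = 33.3261 ppt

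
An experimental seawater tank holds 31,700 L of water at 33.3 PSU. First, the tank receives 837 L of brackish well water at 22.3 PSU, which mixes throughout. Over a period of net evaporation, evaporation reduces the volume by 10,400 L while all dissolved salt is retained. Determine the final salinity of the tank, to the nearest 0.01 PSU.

After mixing: salt = 31,700×33.3 + 837×22.3 = 1,074,275.1; volume = 32,537 L
After evaporation: salt unchanged = 1,074,275.1; volume = 32,537 − 10,400 = 22,137 L
S = 1,074,275.1 / 22,137 = 48.5285 PSU

48.53 PSU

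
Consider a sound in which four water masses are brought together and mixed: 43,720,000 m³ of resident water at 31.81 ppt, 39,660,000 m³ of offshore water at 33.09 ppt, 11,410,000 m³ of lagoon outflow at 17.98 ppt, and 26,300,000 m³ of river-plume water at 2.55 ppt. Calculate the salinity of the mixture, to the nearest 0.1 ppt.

24.6 ppt

Mass of salt is conserved:
salt = 43,720,000×31.81 + 39,660,000×33.09 + 11,410,000×17.98 + 26,300,000×2.55 = 1,390,733,200 + 1,312,349,400 + 205,151,800 + 67,065,000 = 2,975,299,400
volume = 43,720,000 + 39,660,000 + 11,410,000 + 26,300,000 = 121,090,000 m³
S = 2,975,299,400 / 121,090,000 = 24.571 ppt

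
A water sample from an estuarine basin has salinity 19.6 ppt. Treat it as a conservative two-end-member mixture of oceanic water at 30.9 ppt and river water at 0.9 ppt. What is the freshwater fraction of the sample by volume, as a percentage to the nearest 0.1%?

37.7%

Let f be the freshwater fraction. Salt balance per unit volume:
f×0.9 + (1−f)×30.9 = 19.6
f = (30.9 − 19.6) / (30.9 − 0.9) = 11.3/30 = 0.3767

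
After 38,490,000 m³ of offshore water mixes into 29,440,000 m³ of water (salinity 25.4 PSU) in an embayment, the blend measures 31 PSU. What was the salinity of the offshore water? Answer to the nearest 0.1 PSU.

35.3 PSU

Salt balance: 29,440,000×25.4 + 38,490,000×S = 67,930,000×31
747,776,000 + 38,490,000·S = 2,105,830,000
S = (2,105,830,000 − 747,776,000) / 38,490,000 = 35.2833 PSU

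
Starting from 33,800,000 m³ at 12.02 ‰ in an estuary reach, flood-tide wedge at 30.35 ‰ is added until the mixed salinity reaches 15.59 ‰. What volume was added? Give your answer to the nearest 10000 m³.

Salt balance: 33,800,000×12.02 + V×30.35 = (33,800,000+V)×15.59
406,276,000 + 30.35V = 526,942,000 + 15.59V
120,666,000 = 14.76V
V = 8,175,203.25 m³

8180000 m³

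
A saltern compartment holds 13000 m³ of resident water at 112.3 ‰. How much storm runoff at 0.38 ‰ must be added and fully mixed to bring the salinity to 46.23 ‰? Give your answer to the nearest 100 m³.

18700 m³

Salt balance: 13,000×112.3 + V×0.38 = (13,000+V)×46.23
1,459,900 + 0.38V = 600,990 + 46.23V
858,910 = 45.85V
V = 18,733.04 m³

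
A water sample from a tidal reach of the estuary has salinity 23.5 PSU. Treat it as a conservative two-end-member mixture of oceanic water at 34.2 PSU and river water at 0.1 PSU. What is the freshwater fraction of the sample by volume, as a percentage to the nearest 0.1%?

31.4%

Let f be the freshwater fraction. Salt balance per unit volume:
f×0.1 + (1−f)×34.2 = 23.5
f = (34.2 − 23.5) / (34.2 − 0.1) = 10.7/34.1 = 0.3138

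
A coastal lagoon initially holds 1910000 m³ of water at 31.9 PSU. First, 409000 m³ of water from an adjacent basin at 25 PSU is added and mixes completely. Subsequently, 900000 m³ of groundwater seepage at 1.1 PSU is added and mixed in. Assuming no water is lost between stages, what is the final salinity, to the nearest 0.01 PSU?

Total salt / total volume:
Initial salt = 1,910,000×31.9 = 60,929,000
After stage 1: salt = 60,929,000 + 409,000×25 = 71,154,000; volume = 2,319,000 m³; S = 30.683 PSU
After stage 2: salt = 71,154,000 + 900,000×1.1 = 72,144,000; volume = 3,219,000 m³
S = 72,144,000 / 3,219,000 = 22.4119 PSU

22.41 PSU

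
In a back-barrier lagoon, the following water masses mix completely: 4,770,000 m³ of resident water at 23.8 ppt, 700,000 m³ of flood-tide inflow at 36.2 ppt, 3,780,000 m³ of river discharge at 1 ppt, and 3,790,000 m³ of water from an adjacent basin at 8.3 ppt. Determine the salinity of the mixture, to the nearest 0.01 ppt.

13.35 ppt

By conservation of dissolved salt,
salt = 4,770,000×23.8 + 700,000×36.2 + 3,780,000×1 + 3,790,000×8.3 = 113,526,000 + 25,340,000 + 3,780,000 + 31,457,000 = 174,103,000
volume = 4,770,000 + 700,000 + 3,780,000 + 3,790,000 = 13,040,000 m³
S = 174,103,000 / 13,040,000 = 13.3515 ppt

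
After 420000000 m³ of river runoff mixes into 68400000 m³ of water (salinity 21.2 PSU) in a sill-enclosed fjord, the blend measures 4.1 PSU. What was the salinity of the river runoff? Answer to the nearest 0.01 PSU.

1.32 PSU

Salt balance: 68,400,000×21.2 + 420,000,000×S = 488,400,000×4.1
1,450,080,000 + 420,000,000·S = 2,002,440,000
S = (2,002,440,000 − 1,450,080,000) / 420,000,000 = 1.3151 PSU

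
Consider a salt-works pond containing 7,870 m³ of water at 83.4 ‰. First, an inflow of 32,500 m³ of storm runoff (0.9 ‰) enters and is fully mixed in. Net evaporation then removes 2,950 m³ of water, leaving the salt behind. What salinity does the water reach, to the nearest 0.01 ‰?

After mixing: salt = 7,870×83.4 + 32,500×0.9 = 685,608; volume = 40,370 m³
After evaporation: salt unchanged = 685,608; volume = 40,370 − 2,950 = 37,420 m³
S = 685,608 / 37,420 = 18.322 ‰

18.32 ‰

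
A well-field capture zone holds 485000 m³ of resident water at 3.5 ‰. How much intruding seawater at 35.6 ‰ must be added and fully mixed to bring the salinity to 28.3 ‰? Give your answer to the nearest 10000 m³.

1650000 m³

Salt balance: 485,000×3.5 + V×35.6 = (485,000+V)×28.3
1,697,500 + 35.6V = 13,725,500 + 28.3V
12,028,000 = 7.3V
V = 1,647,671.23 m³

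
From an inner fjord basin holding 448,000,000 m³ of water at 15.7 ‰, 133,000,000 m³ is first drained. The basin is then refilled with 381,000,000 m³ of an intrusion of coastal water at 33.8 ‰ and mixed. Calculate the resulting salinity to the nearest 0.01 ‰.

Remaining after removal: 315,000,000 m³ at 15.7 ‰ (salt = 4,945,500,000)
After addition: salt = 4,945,500,000 + 381,000,000×33.8 = 17,823,300,000; volume = 696,000,000 m³
S = 17,823,300,000 / 696,000,000 = 25.6082 ‰

25.61 ‰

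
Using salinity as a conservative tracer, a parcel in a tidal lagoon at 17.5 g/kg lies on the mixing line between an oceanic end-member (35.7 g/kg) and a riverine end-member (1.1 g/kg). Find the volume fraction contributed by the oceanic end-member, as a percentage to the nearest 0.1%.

47.4%

Let g be the oceanic fraction. Salt balance per unit volume:
g×35.7 + (1−g)×1.1 = 17.5
g = (17.5 − 1.1) / (35.7 − 1.1) = 16.4/34.6 = 0.474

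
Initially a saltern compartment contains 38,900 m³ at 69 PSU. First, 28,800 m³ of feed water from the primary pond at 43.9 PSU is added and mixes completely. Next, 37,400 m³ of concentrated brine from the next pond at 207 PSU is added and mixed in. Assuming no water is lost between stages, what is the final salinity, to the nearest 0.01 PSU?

Total salt / total volume:
Initial salt = 38,900×69 = 2,684,100
After stage 1: salt = 2,684,100 + 28,800×43.9 = 3,948,420; volume = 67,700 m³; S = 58.322 PSU
After stage 2: salt = 3,948,420 + 37,400×207 = 11,690,220; volume = 105,100 m³
S = 11,690,220 / 105,100 = 111.2295 PSU

111.23 PSU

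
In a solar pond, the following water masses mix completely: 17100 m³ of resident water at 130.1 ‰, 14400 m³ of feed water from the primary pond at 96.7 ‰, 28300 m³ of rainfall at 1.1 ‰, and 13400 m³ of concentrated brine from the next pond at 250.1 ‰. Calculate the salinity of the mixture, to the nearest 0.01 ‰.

Weighted by volume,
salt = 17,100×130.1 + 14,400×96.7 + 28,300×1.1 + 13,400×250.1 = 2,224,710 + 1,392,480 + 31,130 + 3,351,340 = 6,999,660
volume = 17,100 + 14,400 + 28,300 + 13,400 = 73,200 m³
S = 6,999,660 / 73,200 = 95.6238 ‰

95.62 ‰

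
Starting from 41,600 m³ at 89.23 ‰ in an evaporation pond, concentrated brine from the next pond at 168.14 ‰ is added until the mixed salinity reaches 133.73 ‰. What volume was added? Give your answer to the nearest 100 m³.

53800 m³

Salt balance: 41,600×89.23 + V×168.14 = (41,600+V)×133.73
3,711,968 + 168.14V = 5,563,168 + 133.73V
1,851,200 = 34.41V
V = 53,798.31 m³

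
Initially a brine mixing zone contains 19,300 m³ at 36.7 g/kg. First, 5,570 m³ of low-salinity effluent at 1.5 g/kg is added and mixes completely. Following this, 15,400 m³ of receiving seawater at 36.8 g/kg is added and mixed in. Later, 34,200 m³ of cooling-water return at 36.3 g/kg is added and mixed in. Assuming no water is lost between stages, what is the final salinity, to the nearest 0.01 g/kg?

33.90 g/kg

Total salt / total volume:
Initial salt = 19,300×36.7 = 708,310
After stage 1: salt = 708,310 + 5,570×1.5 = 716,665; volume = 24,870 m³; S = 28.816 g/kg
After stage 2: salt = 716,665 + 15,400×36.8 = 1,283,385; volume = 40,270 m³; S = 31.87 g/kg
After stage 3: salt = 1,283,385 + 34,200×36.3 = 2,524,845; volume = 74,470 m³
S = 2,524,845 / 74,470 = 33.9042 g/kg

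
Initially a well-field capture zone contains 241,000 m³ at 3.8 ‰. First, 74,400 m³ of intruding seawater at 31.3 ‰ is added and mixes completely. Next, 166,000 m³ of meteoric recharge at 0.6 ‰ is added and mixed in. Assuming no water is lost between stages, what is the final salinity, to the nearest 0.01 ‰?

Mass of salt is conserved:
Initial salt = 241,000×3.8 = 915,800
After stage 1: salt = 915,800 + 74,400×31.3 = 3,244,520; volume = 315,400 m³; S = 10.287 ‰
After stage 2: salt = 3,244,520 + 166,000×0.6 = 3,344,120; volume = 481,400 m³
S = 3,344,120 / 481,400 = 6.9467 ‰

6.95 ‰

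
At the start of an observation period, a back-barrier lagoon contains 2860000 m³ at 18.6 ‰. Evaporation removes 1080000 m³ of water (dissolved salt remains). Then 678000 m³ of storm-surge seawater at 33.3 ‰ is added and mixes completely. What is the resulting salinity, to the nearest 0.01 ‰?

30.83 ‰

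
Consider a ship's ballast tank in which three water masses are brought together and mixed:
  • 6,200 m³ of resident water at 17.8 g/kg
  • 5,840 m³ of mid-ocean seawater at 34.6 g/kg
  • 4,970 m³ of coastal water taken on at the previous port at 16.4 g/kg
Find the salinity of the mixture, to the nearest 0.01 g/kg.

23.16 g/kg

Conserving salt mass:
salt = 6,200×17.8 + 5,840×34.6 + 4,970×16.4 = 110,360 + 202,064 + 81,508 = 393,932
volume = 6,200 + 5,840 + 4,970 = 17,010 m³
S = 393,932 / 17,010 = 23.1588 g/kg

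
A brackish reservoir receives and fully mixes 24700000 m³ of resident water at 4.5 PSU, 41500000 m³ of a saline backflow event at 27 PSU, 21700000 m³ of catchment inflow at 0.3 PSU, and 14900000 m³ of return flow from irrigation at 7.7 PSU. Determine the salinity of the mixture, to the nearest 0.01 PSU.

Mass of salt is conserved:
salt = 24,700,000×4.5 + 41,500,000×27 + 21,700,000×0.3 + 14,900,000×7.7 = 111,150,000 + 1,120,500,000 + 6,510,000 + 114,730,000 = 1,352,890,000
volume = 24,700,000 + 41,500,000 + 21,700,000 + 14,900,000 = 102,800,000 m³
S = 1,352,890,000 / 102,800,000 = 13.1604 PSU

13.16 PSU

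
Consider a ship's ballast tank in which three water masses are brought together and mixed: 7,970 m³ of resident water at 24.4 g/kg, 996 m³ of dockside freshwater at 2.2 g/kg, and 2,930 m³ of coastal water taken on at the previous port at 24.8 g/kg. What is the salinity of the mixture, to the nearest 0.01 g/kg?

Conserving salt mass:
salt = 7,970×24.4 + 996×2.2 + 2,930×24.8 = 194,468 + 2,191.2 + 72,664 = 269,323.2
volume = 7,970 + 996 + 2,930 = 11,896 m³
S = 269,323.2 / 11,896 = 22.6398 g/kg

22.64 g/kg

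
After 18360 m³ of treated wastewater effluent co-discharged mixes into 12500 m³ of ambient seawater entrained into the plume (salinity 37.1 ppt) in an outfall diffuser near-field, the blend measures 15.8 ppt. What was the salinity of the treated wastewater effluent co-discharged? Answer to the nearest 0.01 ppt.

1.30 ppt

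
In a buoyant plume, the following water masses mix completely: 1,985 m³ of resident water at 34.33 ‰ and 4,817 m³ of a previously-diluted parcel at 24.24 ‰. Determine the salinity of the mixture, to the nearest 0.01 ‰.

27.18 ‰

Salt balance:
salt = 1,985×34.33 + 4,817×24.24 = 68,145.05 + 116,764.08 = 184,909.13
volume = 1,985 + 4,817 = 6,802 m³
S = 184,909.13 / 6,802 = 27.1845 ‰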